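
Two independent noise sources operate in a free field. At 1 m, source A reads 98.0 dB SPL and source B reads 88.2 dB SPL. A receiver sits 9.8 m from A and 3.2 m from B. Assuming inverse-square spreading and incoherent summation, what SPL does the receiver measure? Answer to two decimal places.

81.15 dB SPL

At the listener: L_A = 98.0 − 20·log₁₀(9.8) = 78.175 dB; L_B = 88.2 − 20·log₁₀(3.2) = 78.097 dB.
Combined: 10·log₁₀(10^(78.175/10)+10^(78.097/10)) = 81.15 dB SPL.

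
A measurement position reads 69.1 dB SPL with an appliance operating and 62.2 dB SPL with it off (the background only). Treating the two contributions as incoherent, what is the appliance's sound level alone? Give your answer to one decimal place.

68.1 dB SPL

Background correction is a power subtraction:
L_src = 10·log₁₀(10^(69.1/10) − 10^(62.2/10)) = 10·log₁₀(6469000) = 68.1 dB SPL.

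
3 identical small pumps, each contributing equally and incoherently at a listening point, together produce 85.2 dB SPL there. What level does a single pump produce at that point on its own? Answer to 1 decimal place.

3 equal incoherent sources add 10·log₁₀(3) = 4.77 dB over one source.
L_one = 85.2 − 4.77 = 80.4 dB SPL.

80.4 dB SPL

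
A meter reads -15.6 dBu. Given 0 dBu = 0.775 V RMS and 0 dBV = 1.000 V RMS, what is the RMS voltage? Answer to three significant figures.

0.129 V

V = 0.775 V × 10^(-15.6/20).
= 0.775 × 0.1660 = 0.129 V.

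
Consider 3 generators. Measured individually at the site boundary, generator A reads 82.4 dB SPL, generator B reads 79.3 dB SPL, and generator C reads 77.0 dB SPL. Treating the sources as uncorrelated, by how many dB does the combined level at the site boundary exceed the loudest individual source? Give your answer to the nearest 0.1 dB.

Uncorrelated sources add in intensity (power), not in dB.
L_total = 10·log₁₀(10^(82.4/10) + 10^(79.3/10) + 10^(77.0/10)) = 84.90 dB SPL.
Excess over the loudest (82.4 dB): 84.90 − 82.4 = 2.5 dB.

2.5 dB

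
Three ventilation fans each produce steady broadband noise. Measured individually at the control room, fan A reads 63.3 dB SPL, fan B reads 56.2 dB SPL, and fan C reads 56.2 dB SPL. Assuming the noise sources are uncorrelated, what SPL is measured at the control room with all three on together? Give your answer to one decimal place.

64.7 dB SPL

Add the sources as powers (linear), then convert back to dB:
L_total = 10·log₁₀(10^(63.3/10) + 10^(56.2/10) + 10^(56.2/10)) = 10·log₁₀(2972000) = 64.7 dB SPL.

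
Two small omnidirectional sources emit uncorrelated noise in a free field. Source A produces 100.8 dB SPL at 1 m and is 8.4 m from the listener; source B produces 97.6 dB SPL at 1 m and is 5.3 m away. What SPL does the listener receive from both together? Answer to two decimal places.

At the listener: L_A = 100.8 − 20·log₁₀(8.4) = 82.314 dB; L_B = 97.6 − 20·log₁₀(5.3) = 83.114 dB.
Combined: 10·log₁₀(10^(82.314/10)+10^(83.114/10)) = 85.74 dB SPL.

85.74 dB SPL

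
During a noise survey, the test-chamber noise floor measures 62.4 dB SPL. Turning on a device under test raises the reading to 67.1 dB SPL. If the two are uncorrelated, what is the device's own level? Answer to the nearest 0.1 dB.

Remove the background by subtracting linear intensities:
L_src = 10·log₁₀(10^(67.1/10) − 10^(62.4/10)) = 10·log₁₀(3391000) = 65.3 dB SPL.

65.3 dB SPL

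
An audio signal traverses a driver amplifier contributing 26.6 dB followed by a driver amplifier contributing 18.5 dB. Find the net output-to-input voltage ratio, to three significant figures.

Net gain = 26.6 + 18.5 = 45.1 dB.
Voltage ratio = 10^(45.1/20) = 180.

180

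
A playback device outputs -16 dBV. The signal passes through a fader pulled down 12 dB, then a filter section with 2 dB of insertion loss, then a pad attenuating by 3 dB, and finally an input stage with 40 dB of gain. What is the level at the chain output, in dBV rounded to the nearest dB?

+7 dBV

Cascaded gains and losses add directly in dB.
-16 − 12 − 2 − 3 + 40 = +7 dBV.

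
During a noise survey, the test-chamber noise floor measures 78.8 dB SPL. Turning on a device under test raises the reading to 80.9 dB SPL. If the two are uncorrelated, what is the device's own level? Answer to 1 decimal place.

Background correction is a power subtraction:
L_src = 10·log₁₀(10^(80.9/10) − 10^(78.8/10)) = 10·log₁₀(47170000) = 76.7 dB SPL.

76.7 dB SPL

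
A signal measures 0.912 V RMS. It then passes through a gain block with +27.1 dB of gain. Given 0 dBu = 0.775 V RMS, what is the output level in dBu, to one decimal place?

Input level: 20·log₁₀(0.912/0.775) = 1.41 dBu.
Output: 1.41 + 27.1 = +28.5 dBu.

+28.5 dBu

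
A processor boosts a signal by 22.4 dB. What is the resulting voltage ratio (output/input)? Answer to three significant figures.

Voltage ratio = 10^(dB/20).
10^(22.4/20) = 10^(1.120) = 13.2.

13.2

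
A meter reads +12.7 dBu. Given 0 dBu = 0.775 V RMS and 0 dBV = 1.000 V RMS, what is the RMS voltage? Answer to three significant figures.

V = 0.775 V × 10^(+12.7/20).
= 0.775 × 4.315 = 3.34 V.

3.34 V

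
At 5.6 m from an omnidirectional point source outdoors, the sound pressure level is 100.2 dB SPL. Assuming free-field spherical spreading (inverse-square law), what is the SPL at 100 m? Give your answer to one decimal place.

Free-field point source: level drops by 20·log₁₀ of the distance ratio.
ΔL = −20·log₁₀(100/5.6) = -25.04 dB, so L₂ = 100.2 + (-25.04) = 75.2 dB SPL.

75.2 dB SPL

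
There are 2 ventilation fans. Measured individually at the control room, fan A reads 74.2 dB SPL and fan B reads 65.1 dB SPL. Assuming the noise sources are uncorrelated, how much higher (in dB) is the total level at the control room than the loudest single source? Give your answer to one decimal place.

Add the sources as powers (linear), then convert back to dB:
L_total = 10·log₁₀(10^(74.2/10) + 10^(65.1/10)) = 74.70 dB SPL.
Excess over the loudest (74.2 dB): 74.70 − 74.2 = 0.5 dB.

0.5 dB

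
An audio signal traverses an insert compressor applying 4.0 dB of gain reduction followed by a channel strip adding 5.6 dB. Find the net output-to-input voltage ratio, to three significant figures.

1.20

Net gain = (−4.0) + 5.6 = 1.6 dB.
Voltage ratio = 10^(1.6/20) = 1.20.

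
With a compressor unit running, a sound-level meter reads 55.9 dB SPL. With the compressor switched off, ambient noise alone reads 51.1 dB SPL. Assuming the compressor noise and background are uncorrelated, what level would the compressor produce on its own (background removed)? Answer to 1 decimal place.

54.2 dB SPL

Background correction is a power subtraction:
L_src = 10·log₁₀(10^(55.9/10) − 10^(51.1/10)) = 10·log₁₀(260200) = 54.2 dB SPL.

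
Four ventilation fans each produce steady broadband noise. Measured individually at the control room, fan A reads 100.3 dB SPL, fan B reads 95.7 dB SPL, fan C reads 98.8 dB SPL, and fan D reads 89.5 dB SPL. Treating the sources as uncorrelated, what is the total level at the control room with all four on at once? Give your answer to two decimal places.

103.60 dB SPL

Incoherent sources sum as intensities:
L_total = 10·log₁₀(10^(100.3/10) + 10^(95.7/10) + 10^(98.8/10) + 10^(89.5/10)) = 10·log₁₀(22908000000) = 103.60 dB SPL.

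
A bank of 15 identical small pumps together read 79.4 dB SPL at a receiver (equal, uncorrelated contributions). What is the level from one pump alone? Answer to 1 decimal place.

15 equal incoherent sources add 10·log₁₀(15) = 11.76 dB over one source.
L_one = 79.4 − 11.76 = 67.6 dB SPL.

67.6 dB SPL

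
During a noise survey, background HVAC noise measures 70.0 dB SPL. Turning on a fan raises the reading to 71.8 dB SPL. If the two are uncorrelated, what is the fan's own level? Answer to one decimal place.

Remove the background by subtracting linear intensities:
L_src = 10·log₁₀(10^(71.8/10) − 10^(70.0/10)) = 10·log₁₀(5136000) = 67.1 dB SPL.

67.1 dB SPL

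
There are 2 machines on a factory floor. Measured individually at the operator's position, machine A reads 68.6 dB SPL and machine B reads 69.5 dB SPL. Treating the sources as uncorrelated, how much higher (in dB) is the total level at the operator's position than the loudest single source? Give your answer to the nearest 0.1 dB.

2.6 dB

Incoherent sources sum as intensities:
L_total = 10·log₁₀(10^(68.6/10) + 10^(69.5/10)) = 72.08 dB SPL.
Excess over the loudest (69.5 dB): 72.08 − 69.5 = 2.6 dB.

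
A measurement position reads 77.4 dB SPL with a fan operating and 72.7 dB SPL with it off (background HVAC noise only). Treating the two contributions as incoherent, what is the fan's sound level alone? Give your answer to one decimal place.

Remove the background by subtracting linear intensities:
L_src = 10·log₁₀(10^(77.4/10) − 10^(72.7/10)) = 10·log₁₀(36330000) = 75.6 dB SPL.

75.6 dB SPL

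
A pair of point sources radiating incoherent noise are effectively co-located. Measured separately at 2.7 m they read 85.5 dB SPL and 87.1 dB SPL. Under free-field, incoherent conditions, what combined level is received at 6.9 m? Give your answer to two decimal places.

Combined at 2.7 m: 10·log₁₀(10^(85.5/10)+10^(87.1/10)) = 89.384 dB SPL.
Then apply −20·log₁₀(6.9/2.7) = -8.150 dB → 81.23 dB SPL.

81.23 dB SPL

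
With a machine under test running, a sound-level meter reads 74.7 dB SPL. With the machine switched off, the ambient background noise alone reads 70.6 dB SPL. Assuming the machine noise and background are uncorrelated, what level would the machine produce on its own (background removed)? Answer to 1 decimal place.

72.6 dB SPL

Subtract intensities: L_src = 10·log₁₀(10^(L_total/10) − 10^(L_bg/10)).
L_src = 10·log₁₀(10^(74.7/10) − 10^(70.6/10)) = 10·log₁₀(18030000) = 72.6 dB SPL.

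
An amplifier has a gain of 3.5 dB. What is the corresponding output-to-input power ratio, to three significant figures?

Power ratio = 10^(dB/10).
10^(3.5/10) = 10^(0.3500) = 2.24.

2.24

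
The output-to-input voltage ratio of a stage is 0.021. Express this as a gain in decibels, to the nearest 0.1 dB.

-33.6 dB

For a voltage ratio, dB = 20·log₁₀(V₂/V₁).
20·log₁₀(0.021) = -33.6 dB.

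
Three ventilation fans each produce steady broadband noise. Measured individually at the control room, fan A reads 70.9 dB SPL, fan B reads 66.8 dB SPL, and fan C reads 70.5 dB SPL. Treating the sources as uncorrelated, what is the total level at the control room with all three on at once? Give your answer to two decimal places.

74.52 dB SPL

Uncorrelated sources add in intensity (power), not in dB.
L_total = 10·log₁₀(10^(70.9/10) + 10^(66.8/10) + 10^(70.5/10)) = 10·log₁₀(28310000) = 74.52 dB SPL.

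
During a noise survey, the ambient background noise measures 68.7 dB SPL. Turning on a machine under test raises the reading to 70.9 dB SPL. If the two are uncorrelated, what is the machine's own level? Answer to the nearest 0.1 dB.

Subtract intensities: L_src = 10·log₁₀(10^(L_total/10) − 10^(L_bg/10)).
L_src = 10·log₁₀(10^(70.9/10) − 10^(68.7/10)) = 10·log₁₀(4890000) = 66.9 dB SPL.

66.9 dB SPL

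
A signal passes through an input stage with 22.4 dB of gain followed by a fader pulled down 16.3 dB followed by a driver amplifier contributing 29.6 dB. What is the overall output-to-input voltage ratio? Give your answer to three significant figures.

Net gain = 22.4 + (−16.3) + 29.6 = 35.7 dB.
Voltage ratio = 10^(35.7/20) = 61.0.

61.0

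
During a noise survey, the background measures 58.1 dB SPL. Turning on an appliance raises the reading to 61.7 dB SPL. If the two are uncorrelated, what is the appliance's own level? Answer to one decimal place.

59.2 dB SPL

Subtract intensities: L_src = 10·log₁₀(10^(L_total/10) − 10^(L_bg/10)).
L_src = 10·log₁₀(10^(61.7/10) − 10^(58.1/10)) = 10·log₁₀(833500) = 59.2 dB SPL.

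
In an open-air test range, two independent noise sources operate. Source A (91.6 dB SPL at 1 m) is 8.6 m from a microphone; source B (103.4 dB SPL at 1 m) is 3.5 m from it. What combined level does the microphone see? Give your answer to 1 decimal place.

At the listener: L_A = 91.6 − 20·log₁₀(8.6) = 72.91 dB; L_B = 103.4 − 20·log₁₀(3.5) = 92.52 dB.
Combined: 10·log₁₀(10^(72.91/10)+10^(92.52/10)) = 92.6 dB SPL.

92.6 dB SPL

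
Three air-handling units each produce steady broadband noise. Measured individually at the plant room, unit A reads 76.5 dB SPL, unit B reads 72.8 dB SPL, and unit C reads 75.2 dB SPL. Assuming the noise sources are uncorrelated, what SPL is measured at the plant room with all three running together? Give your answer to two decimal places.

79.86 dB SPL

Add the sources as powers (linear), then convert back to dB:
L_total = 10·log₁₀(10^(76.5/10) + 10^(72.8/10) + 10^(75.2/10)) = 10·log₁₀(96840000) = 79.86 dB SPL.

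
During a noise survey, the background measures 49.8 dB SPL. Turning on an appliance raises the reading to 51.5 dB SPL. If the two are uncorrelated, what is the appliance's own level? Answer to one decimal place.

Background correction is a power subtraction:
L_src = 10·log₁₀(10^(51.5/10) − 10^(49.8/10)) = 10·log₁₀(45750) = 46.6 dB SPL.

46.6 dB SPL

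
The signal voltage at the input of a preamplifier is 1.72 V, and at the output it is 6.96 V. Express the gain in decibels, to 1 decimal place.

12.1 dB

Voltage is an amplitude quantity, so gain = 20·log₁₀(V_out/V_in).
20·log₁₀(6.96/1.72) = 20·log₁₀(4.047) = 12.1 dB.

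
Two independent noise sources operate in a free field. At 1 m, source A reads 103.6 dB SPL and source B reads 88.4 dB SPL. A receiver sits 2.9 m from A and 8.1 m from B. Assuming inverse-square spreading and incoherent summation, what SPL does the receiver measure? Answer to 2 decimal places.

94.37 dB SPL

At the listener: L_A = 103.6 − 20·log₁₀(2.9) = 94.352 dB; L_B = 88.4 − 20·log₁₀(8.1) = 70.230 dB.
Combined: 10·log₁₀(10^(94.352/10)+10^(70.230/10)) = 94.37 dB SPL.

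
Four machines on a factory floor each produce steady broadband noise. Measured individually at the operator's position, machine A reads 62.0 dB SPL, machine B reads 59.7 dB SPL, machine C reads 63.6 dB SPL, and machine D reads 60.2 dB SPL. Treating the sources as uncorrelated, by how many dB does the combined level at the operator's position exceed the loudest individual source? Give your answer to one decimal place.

4.1 dB

Uncorrelated sources add in intensity (power), not in dB.
L_total = 10·log₁₀(10^(62.0/10) + 10^(59.7/10) + 10^(63.6/10) + 10^(60.2/10)) = 67.68 dB SPL.
Excess over the loudest (63.6 dB): 67.68 − 63.6 = 4.1 dB.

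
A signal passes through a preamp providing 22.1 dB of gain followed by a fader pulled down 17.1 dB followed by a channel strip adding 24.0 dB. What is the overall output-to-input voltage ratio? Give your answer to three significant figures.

Net gain = 22.1 + (−17.1) + 24.0 = 29.0 dB.
Voltage ratio = 10^(29.0/20) = 28.2.

28.2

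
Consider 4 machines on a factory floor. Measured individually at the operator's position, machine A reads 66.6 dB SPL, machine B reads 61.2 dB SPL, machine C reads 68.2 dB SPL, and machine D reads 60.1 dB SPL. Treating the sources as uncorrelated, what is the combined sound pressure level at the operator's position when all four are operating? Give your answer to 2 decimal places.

71.31 dB SPL

Incoherent sources sum as intensities:
L_total = 10·log₁₀(10^(66.6/10) + 10^(61.2/10) + 10^(68.2/10) + 10^(60.1/10)) = 10·log₁₀(13520000) = 71.31 dB SPL.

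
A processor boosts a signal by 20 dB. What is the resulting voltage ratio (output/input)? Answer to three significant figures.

Voltage ratio = 10^(dB/20).
10^(20/20) = 10^(1.000) = 10.0.

10.0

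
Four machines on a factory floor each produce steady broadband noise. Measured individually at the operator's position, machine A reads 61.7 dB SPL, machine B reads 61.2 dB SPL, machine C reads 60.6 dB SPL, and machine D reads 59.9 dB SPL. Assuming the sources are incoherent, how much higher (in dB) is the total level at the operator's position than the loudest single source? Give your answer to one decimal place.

Uncorrelated sources add in intensity (power), not in dB.
L_total = 10·log₁₀(10^(61.7/10) + 10^(61.2/10) + 10^(60.6/10) + 10^(59.9/10)) = 66.92 dB SPL.
Excess over the loudest (61.7 dB): 66.92 − 61.7 = 5.2 dB.

5.2 dB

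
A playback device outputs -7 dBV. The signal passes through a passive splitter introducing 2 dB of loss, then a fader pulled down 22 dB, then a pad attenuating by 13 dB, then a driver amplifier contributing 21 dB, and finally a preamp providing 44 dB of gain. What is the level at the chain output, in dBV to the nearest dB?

Gain stages sum in dB:
-7 − 2 − 22 − 13 + 21 + 44 = +21 dBV.

+21 dBV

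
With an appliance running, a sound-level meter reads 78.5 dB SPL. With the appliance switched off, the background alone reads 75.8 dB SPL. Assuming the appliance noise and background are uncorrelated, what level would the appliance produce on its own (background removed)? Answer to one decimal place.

75.2 dB SPL

Remove the background by subtracting linear intensities:
L_src = 10·log₁₀(10^(78.5/10) − 10^(75.8/10)) = 10·log₁₀(32780000) = 75.2 dB SPL.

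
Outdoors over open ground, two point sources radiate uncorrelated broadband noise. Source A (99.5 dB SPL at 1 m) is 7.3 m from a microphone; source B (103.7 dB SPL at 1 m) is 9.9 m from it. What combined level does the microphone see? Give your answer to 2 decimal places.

At the listener: L_A = 99.5 − 20·log₁₀(7.3) = 82.234 dB; L_B = 103.7 − 20·log₁₀(9.9) = 83.787 dB.
Combined: 10·log₁₀(10^(82.234/10)+10^(83.787/10)) = 86.09 dB SPL.

86.09 dB SPL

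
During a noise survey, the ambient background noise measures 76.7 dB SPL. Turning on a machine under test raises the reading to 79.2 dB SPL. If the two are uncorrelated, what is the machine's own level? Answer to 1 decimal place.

75.6 dB SPL

Subtract intensities: L_src = 10·log₁₀(10^(L_total/10) − 10^(L_bg/10)).
L_src = 10·log₁₀(10^(79.2/10) − 10^(76.7/10)) = 10·log₁₀(36400000) = 75.6 dB SPL.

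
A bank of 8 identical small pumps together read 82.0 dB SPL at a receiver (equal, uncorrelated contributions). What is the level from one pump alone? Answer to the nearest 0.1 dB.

73.0 dB SPL

8 equal incoherent sources add 10·log₁₀(8) = 9.03 dB over one source.
L_one = 82.0 − 9.03 = 73.0 dB SPL.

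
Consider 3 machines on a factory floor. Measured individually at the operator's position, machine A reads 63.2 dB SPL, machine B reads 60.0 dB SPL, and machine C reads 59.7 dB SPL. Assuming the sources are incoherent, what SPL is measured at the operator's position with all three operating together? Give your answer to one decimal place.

Add the sources as powers (linear), then convert back to dB:
L_total = 10·log₁₀(10^(63.2/10) + 10^(60.0/10) + 10^(59.7/10)) = 10·log₁₀(4023000) = 66.0 dB SPL.

66.0 dB SPL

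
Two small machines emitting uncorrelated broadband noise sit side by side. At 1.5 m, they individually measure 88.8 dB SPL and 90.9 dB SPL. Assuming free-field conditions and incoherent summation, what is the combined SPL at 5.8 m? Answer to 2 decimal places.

Combined at 1.5 m: 10·log₁₀(10^(88.8/10)+10^(90.9/10)) = 92.986 dB SPL.
Then apply −20·log₁₀(5.8/1.5) = -11.747 dB → 81.24 dB SPL.

81.24 dB SPL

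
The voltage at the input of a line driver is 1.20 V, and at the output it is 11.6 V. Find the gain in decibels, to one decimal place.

Voltage ratio → dB uses the 20·log₁₀ form:
20·log₁₀(11.6/1.20) = 20·log₁₀(9.667) = 19.7 dB.

19.7 dB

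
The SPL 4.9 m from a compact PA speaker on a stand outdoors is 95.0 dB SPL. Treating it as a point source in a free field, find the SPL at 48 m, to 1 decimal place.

75.2 dB SPL

Free-field point source: level drops by 20·log₁₀ of the distance ratio.
ΔL = −20·log₁₀(48/4.9) = -19.82 dB, so L₂ = 95.0 + (-19.82) = 75.2 dB SPL.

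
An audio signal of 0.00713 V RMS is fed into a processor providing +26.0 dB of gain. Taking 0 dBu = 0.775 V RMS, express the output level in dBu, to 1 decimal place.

Input level: 20·log₁₀(0.00713/0.775) = -40.72 dBu.
Output: -40.72 + 26.0 = -14.7 dBu.

-14.7 dBu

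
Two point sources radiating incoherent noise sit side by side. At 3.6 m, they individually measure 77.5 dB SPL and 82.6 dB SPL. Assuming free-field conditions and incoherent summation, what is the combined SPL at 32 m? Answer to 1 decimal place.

64.8 dB SPL

Combined at 3.6 m: 10·log₁₀(10^(77.5/10)+10^(82.6/10)) = 83.77 dB SPL.
Then apply −20·log₁₀(32/3.6) = -18.98 dB → 64.8 dB SPL.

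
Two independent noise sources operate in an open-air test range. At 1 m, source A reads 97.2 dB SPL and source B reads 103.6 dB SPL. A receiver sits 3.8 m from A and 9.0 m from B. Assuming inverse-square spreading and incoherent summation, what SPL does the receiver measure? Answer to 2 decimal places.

At the listener: L_A = 97.2 − 20·log₁₀(3.8) = 85.604 dB; L_B = 103.6 − 20·log₁₀(9.0) = 84.515 dB.
Combined: 10·log₁₀(10^(85.604/10)+10^(84.515/10)) = 88.10 dB SPL.

88.10 dB SPL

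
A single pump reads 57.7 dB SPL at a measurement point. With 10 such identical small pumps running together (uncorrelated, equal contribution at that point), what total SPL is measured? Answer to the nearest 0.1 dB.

10 equal incoherent sources raise the level by 10·log₁₀(10) = 10.00 dB.
L_total = 57.7 + 10.00 = 67.7 dB SPL.

67.7 dB SPL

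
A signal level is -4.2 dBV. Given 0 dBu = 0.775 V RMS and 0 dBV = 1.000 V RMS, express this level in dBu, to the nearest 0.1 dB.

-2.0 dBu

The offset between the scales is 20·log₁₀(0.775/1.000) = −2.214 dB.
So dBu = -4.2 + 2.214 = -2.0 dBu.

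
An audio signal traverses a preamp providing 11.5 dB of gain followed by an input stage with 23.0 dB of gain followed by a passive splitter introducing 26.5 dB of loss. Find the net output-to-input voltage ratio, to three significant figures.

2.51

Net gain = 11.5 + 23.0 + (−26.5) = 8.0 dB.
Voltage ratio = 10^(8.0/20) = 2.51.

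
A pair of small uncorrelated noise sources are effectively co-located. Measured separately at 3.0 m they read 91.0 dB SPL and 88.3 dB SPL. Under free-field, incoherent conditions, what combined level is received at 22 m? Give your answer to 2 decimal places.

75.56 dB SPL

Combined at 3.0 m: 10·log₁₀(10^(91.0/10)+10^(88.3/10)) = 92.867 dB SPL.
Then apply −20·log₁₀(22/3.0) = -17.306 dB → 75.56 dB SPL.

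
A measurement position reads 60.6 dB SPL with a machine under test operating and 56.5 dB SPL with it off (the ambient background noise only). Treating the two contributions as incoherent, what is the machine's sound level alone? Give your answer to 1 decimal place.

58.5 dB SPL

Subtract intensities: L_src = 10·log₁₀(10^(L_total/10) − 10^(L_bg/10)).
L_src = 10·log₁₀(10^(60.6/10) − 10^(56.5/10)) = 10·log₁₀(701500) = 58.5 dB SPL.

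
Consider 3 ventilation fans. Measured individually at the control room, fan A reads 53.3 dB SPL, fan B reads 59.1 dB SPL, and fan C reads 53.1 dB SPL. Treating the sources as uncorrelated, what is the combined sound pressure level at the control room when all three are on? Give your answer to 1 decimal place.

Incoherent sources sum as intensities:
L_total = 10·log₁₀(10^(53.3/10) + 10^(59.1/10) + 10^(53.1/10)) = 10·log₁₀(1231000) = 60.9 dB SPL.

60.9 dB SPL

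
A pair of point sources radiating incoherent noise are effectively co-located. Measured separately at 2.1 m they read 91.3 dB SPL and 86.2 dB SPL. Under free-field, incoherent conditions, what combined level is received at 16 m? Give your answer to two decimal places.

Combined at 2.1 m: 10·log₁₀(10^(91.3/10)+10^(86.2/10)) = 92.469 dB SPL.
Then apply −20·log₁₀(16/2.1) = -17.638 dB → 74.83 dB SPL.

74.83 dB SPL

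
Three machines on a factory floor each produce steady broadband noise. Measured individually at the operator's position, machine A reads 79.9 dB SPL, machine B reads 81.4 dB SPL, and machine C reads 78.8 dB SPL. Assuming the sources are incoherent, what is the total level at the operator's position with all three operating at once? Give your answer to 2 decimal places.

Uncorrelated sources add in intensity (power), not in dB.
L_total = 10·log₁₀(10^(79.9/10) + 10^(81.4/10) + 10^(78.8/10)) = 10·log₁₀(311600000) = 84.94 dB SPL.

84.94 dB SPL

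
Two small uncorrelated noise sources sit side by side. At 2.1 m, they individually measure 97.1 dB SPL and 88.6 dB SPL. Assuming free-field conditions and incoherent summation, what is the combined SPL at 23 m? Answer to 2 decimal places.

76.88 dB SPL

Combined at 2.1 m: 10·log₁₀(10^(97.1/10)+10^(88.6/10)) = 97.674 dB SPL.
Then apply −20·log₁₀(23/2.1) = -20.790 dB → 76.88 dB SPL.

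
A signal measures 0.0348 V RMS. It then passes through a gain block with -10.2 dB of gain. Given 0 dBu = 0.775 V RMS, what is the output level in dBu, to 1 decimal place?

-37.2 dBu

Input level: 20·log₁₀(0.0348/0.775) = -26.95 dBu.
Output: -26.95 − 10.2 = -37.2 dBu.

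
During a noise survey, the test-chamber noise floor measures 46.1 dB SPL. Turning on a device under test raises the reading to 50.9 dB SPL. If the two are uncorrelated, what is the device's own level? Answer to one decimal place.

49.2 dB SPL

Background correction is a power subtraction:
L_src = 10·log₁₀(10^(50.9/10) − 10^(46.1/10)) = 10·log₁₀(82290) = 49.2 dB SPL.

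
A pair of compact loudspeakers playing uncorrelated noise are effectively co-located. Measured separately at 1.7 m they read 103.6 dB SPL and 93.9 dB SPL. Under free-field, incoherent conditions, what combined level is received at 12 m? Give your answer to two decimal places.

87.07 dB SPL

Combined at 1.7 m: 10·log₁₀(10^(103.6/10)+10^(93.9/10)) = 104.042 dB SPL.
Then apply −20·log₁₀(12/1.7) = -16.975 dB → 87.07 dB SPL.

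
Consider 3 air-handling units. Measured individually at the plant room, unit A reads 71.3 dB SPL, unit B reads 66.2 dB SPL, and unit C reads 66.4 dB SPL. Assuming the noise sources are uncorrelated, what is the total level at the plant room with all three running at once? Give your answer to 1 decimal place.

Add the sources as powers (linear), then convert back to dB:
L_total = 10·log₁₀(10^(71.3/10) + 10^(66.2/10) + 10^(66.4/10)) = 10·log₁₀(22020000) = 73.4 dB SPL.

73.4 dB SPL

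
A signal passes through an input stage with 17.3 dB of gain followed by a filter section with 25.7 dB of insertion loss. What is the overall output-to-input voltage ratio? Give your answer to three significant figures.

Net gain = 17.3 + (−25.7) = -8.4 dB.
Voltage ratio = 10^(-8.4/20) = 0.380.

0.380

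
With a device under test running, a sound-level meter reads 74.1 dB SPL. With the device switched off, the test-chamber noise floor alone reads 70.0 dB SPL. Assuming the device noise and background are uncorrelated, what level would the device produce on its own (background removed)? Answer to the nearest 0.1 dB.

72.0 dB SPL

Subtract intensities: L_src = 10·log₁₀(10^(L_total/10) − 10^(L_bg/10)).
L_src = 10·log₁₀(10^(74.1/10) − 10^(70.0/10)) = 10·log₁₀(15700000) = 72.0 dB SPL.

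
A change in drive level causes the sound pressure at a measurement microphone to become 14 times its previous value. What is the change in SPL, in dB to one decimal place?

22.9 dB

SPL change from a pressure ratio uses the 20·log₁₀ form:
20·log₁₀(14) = 22.9 dB.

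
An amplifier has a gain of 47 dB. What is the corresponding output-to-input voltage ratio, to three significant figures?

Voltage ratio = 10^(dB/20).
10^(47/20) = 10^(2.350) = 224.

224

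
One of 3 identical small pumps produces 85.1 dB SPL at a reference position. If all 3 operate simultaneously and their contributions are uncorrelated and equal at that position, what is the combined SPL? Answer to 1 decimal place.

89.9 dB SPL

3 equal incoherent sources raise the level by 10·log₁₀(3) = 4.77 dB.
L_total = 85.1 + 4.77 = 89.9 dB SPL.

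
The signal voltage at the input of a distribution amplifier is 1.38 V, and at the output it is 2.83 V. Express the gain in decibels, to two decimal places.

For a voltage ratio, dB = 20·log₁₀(V₂/V₁).
20·log₁₀(2.83/1.38) = 20·log₁₀(2.051) = 6.24 dB.

6.24 dB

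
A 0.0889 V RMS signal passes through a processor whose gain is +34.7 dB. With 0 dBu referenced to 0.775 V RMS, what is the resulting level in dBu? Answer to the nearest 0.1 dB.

+15.9 dBu

Input level: 20·log₁₀(0.0889/0.775) = -18.81 dBu.
Output: -18.81 + 34.7 = +15.9 dBu.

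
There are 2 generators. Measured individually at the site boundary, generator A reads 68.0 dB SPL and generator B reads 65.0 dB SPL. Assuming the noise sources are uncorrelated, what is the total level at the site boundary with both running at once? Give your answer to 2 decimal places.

Uncorrelated sources add in intensity (power), not in dB.
L_total = 10·log₁₀(10^(68.0/10) + 10^(65.0/10)) = 10·log₁₀(9472000) = 69.76 dB SPL.

69.76 dB SPL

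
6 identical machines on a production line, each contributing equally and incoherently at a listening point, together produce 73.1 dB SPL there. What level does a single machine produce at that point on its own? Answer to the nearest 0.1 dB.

65.3 dB SPL

6 equal incoherent sources add 10·log₁₀(6) = 7.78 dB over one source.
L_one = 73.1 − 7.78 = 65.3 dB SPL.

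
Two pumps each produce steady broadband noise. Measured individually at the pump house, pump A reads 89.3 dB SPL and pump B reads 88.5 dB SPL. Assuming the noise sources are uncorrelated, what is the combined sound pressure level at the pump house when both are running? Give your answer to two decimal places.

Uncorrelated sources add in intensity (power), not in dB.
L_total = 10·log₁₀(10^(89.3/10) + 10^(88.5/10)) = 10·log₁₀(1559000000) = 91.93 dB SPL.

91.93 dB SPL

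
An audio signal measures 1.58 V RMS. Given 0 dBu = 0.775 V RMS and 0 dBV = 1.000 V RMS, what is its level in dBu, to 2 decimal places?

dBu = 20·log₁₀(V / 0.775 V).
20·log₁₀(1.58/0.775) = +6.19 dBu.

+6.19 dBu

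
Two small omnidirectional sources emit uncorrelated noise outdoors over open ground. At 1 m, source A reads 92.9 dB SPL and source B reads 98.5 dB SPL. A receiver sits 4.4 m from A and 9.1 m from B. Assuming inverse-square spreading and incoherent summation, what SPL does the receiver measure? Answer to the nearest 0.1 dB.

82.7 dB SPL

At the listener: L_A = 92.9 − 20·log₁₀(4.4) = 80.03 dB; L_B = 98.5 − 20·log₁₀(9.1) = 79.32 dB.
Combined: 10·log₁₀(10^(80.03/10)+10^(79.32/10)) = 82.7 dB SPL.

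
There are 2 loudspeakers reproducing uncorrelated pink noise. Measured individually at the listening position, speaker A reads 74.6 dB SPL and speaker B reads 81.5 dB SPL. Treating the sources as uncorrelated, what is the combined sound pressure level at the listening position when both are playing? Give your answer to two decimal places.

82.31 dB SPL

Uncorrelated sources add in intensity (power), not in dB.
L_total = 10·log₁₀(10^(74.6/10) + 10^(81.5/10)) = 10·log₁₀(170100000) = 82.31 dB SPL.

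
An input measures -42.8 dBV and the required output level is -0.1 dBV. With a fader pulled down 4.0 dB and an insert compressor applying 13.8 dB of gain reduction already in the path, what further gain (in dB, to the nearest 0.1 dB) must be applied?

The required make-up gain is the shortfall in the dB sum.
G = -0.1 − (-42.8) + 4.0 + 13.8 = 60.5 dB.

60.5 dB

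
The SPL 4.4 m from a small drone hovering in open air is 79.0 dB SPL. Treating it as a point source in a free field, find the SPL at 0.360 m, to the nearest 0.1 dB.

100.7 dB SPL

Free-field point source: level drops by 20·log₁₀ of the distance ratio.
ΔL = −20·log₁₀(0.360/4.4) = 21.74 dB, so L₂ = 79.0 + (21.74) = 100.7 dB SPL.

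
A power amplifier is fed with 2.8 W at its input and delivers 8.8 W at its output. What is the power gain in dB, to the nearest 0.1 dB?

5.0 dB

Power is a power quantity, so gain = 10·log₁₀(P_out/P_in).
10·log₁₀(8.8/2.8) = 10·log₁₀(3.143) = 5.0 dB.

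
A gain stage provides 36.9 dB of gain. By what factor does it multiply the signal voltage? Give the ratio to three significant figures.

70.0

Voltage ratio = 10^(dB/20).
10^(36.9/20) = 10^(1.845) = 70.0.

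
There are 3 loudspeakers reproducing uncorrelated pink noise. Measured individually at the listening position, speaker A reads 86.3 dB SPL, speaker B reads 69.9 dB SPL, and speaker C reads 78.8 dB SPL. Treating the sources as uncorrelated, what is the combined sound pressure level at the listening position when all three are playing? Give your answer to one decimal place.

87.1 dB SPL

Incoherent sources sum as intensities:
L_total = 10·log₁₀(10^(86.3/10) + 10^(69.9/10) + 10^(78.8/10)) = 10·log₁₀(512200000) = 87.1 dB SPL.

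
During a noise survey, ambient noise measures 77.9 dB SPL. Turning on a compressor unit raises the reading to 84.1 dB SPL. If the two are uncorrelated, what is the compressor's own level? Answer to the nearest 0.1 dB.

Remove the background by subtracting linear intensities:
L_src = 10·log₁₀(10^(84.1/10) − 10^(77.9/10)) = 10·log₁₀(195400000) = 82.9 dB SPL.

82.9 dB SPL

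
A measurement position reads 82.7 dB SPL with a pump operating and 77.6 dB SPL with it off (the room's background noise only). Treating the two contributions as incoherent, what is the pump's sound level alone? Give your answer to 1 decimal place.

81.1 dB SPL

Subtract intensities: L_src = 10·log₁₀(10^(L_total/10) − 10^(L_bg/10)).
L_src = 10·log₁₀(10^(82.7/10) − 10^(77.6/10)) = 10·log₁₀(128700000) = 81.1 dB SPL.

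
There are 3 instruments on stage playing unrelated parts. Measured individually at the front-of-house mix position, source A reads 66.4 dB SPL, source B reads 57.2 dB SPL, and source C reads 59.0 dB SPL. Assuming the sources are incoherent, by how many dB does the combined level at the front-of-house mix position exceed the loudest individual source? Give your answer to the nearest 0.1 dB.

1.1 dB

Uncorrelated sources add in intensity (power), not in dB.
L_total = 10·log₁₀(10^(66.4/10) + 10^(57.2/10) + 10^(59.0/10)) = 67.55 dB SPL.
Excess over the loudest (66.4 dB): 67.55 − 66.4 = 1.1 dB.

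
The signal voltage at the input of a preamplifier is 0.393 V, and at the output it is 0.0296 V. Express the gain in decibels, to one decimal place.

For a voltage ratio, dB = 20·log₁₀(V₂/V₁).
20·log₁₀(0.0296/0.393) = 20·log₁₀(0.07532) = -22.5 dB.

-22.5 dB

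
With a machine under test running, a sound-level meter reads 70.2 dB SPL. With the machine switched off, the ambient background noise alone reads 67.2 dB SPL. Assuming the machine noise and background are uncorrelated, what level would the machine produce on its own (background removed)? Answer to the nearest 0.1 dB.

67.2 dB SPL

Background correction is a power subtraction:
L_src = 10·log₁₀(10^(70.2/10) − 10^(67.2/10)) = 10·log₁₀(5223000) = 67.2 dB SPL.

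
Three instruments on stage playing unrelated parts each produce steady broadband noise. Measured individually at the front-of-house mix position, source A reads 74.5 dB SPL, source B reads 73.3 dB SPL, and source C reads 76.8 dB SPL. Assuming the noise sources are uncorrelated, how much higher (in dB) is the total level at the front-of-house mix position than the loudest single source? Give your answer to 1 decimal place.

3.1 dB

Add the sources as powers (linear), then convert back to dB:
L_total = 10·log₁₀(10^(74.5/10) + 10^(73.3/10) + 10^(76.8/10)) = 79.89 dB SPL.
Excess over the loudest (76.8 dB): 79.89 − 76.8 = 3.1 dB.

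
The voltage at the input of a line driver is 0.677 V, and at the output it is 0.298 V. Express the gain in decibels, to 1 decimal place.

-7.1 dB

For a voltage ratio, dB = 20·log₁₀(V₂/V₁).
20·log₁₀(0.298/0.677) = 20·log₁₀(0.4402) = -7.1 dB.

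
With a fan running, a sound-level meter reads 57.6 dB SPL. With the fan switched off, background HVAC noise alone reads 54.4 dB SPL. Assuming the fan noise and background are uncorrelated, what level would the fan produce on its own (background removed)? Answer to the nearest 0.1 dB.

54.8 dB SPL

Subtract intensities: L_src = 10·log₁₀(10^(L_total/10) − 10^(L_bg/10)).
L_src = 10·log₁₀(10^(57.6/10) − 10^(54.4/10)) = 10·log₁₀(300000) = 54.8 dB SPL.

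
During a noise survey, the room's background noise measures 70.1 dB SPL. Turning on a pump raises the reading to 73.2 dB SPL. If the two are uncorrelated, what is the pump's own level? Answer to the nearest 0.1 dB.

70.3 dB SPL

Subtract intensities: L_src = 10·log₁₀(10^(L_total/10) − 10^(L_bg/10)).
L_src = 10·log₁₀(10^(73.2/10) − 10^(70.1/10)) = 10·log₁₀(10660000) = 70.3 dB SPL.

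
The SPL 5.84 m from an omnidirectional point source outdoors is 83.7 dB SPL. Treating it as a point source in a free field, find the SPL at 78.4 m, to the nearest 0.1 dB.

Inverse-square spreading gives ΔL = −20·log₁₀(d₂/d₁).
ΔL = −20·log₁₀(78.4/5.84) = -22.56 dB, so L₂ = 83.7 + (-22.56) = 61.1 dB SPL.

61.1 dB SPL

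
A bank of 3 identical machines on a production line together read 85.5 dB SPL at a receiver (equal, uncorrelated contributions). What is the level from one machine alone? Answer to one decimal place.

80.7 dB SPL

3 equal incoherent sources add 10·log₁₀(3) = 4.77 dB over one source.
L_one = 85.5 − 4.77 = 80.7 dB SPL.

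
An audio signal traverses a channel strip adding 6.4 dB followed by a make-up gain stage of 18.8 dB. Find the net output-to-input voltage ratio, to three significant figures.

Net gain = 6.4 + 18.8 = 25.2 dB.
Voltage ratio = 10^(25.2/20) = 18.2.

18.2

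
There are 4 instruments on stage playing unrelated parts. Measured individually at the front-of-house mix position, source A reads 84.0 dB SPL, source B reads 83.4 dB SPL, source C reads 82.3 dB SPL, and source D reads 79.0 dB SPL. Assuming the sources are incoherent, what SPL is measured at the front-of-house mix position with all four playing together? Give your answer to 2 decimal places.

88.57 dB SPL

Incoherent sources sum as intensities:
L_total = 10·log₁₀(10^(84.0/10) + 10^(83.4/10) + 10^(82.3/10) + 10^(79.0/10)) = 10·log₁₀(719200000) = 88.57 dB SPL.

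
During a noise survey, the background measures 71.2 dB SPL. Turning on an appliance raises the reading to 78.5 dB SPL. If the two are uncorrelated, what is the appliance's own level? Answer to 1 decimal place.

Remove the background by subtracting linear intensities:
L_src = 10·log₁₀(10^(78.5/10) − 10^(71.2/10)) = 10·log₁₀(57610000) = 77.6 dB SPL.

77.6 dB SPL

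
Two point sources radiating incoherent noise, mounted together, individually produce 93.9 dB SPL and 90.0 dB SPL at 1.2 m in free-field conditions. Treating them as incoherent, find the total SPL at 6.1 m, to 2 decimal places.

81.26 dB SPL

Combined at 1.2 m: 10·log₁₀(10^(93.9/10)+10^(90.0/10)) = 95.384 dB SPL.
Then apply −20·log₁₀(6.1/1.2) = -14.123 dB → 81.26 dB SPL.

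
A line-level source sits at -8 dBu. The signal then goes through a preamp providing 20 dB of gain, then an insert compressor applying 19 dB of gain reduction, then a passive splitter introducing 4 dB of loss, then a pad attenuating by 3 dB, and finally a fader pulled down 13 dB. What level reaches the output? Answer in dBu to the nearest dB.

Cascaded gains and losses add directly in dB.
-8 + 20 − 19 − 4 − 3 − 13 = -27 dBu.

-27 dBu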